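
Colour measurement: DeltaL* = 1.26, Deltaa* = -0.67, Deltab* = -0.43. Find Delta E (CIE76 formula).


Formula: Delta E = sqrt(dL*^2 + da*^2 + db*^2)
Step 1: dL*^2 = 1.26^2 = 1.5876
Step 2: da*^2 = (-0.67)^2 = 0.4489
Step 3: db*^2 = (-0.43)^2 = 0.1849
Step 4: Sum = 1.5876 + 0.4489 + 0.1849 = 2.2214
Step 5: Delta E = sqrt(2.2214) = 1.49

1.49 Delta E


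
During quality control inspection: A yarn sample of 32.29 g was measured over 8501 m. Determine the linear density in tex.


Formula: Tex = (mass_g / length_m) * 1000
Substituting: Tex = (32.29 / 8501) * 1000
Intermediate: 32.29 / 8501 = 0.00379838 g/m
Tex = 0.00379838 * 1000 = 3.80 tex

3.80 tex


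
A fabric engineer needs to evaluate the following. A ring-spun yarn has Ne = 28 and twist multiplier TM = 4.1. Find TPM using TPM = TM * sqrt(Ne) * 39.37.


Formula: TPM = TM * sqrt(Ne) * 39.37
Step 1: sqrt(Ne) = sqrt(28) = 5.2915
Step 2: TM * sqrt(Ne) = 4.1 * 5.2915 = 21.6952
Step 3: TPM = 21.6952 * 39.37 = 854 twists/m

854 twists/m


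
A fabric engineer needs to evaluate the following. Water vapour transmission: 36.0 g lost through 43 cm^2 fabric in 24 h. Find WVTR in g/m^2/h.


Formula: WVTR = mass_loss / (area * time)
Step 1: Convert area: 43 cm^2 = 0.0043 m^2
Step 2: WVTR = 36.0 g / (0.0043 m^2 * 24 h)
Step 3: WVTR = 36.0 / 0.1032 = 348.8 g/m^2/h

348.8 g/m^2/h


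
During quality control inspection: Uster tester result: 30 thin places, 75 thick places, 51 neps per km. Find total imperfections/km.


Formula: Total = thin places + thick places + neps
Total = 30 + 75 + 51
Total = 156 imperfections/km

156 imperfections/km


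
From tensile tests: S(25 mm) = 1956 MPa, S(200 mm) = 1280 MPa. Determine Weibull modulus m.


Formula: m = ln(L1/L2) / ln(S2/S1)
Step 1: ln(L1/L2) = ln(25/200) = -2.07944
Step 2: S2/S1 = 1280/1956 = 0.6544
Step 3: ln(S2/S1) = ln(0.6544) = -0.42404
Step 4: m = -2.07944 / -0.42404 = 4.90

4.90 (Weibull m)


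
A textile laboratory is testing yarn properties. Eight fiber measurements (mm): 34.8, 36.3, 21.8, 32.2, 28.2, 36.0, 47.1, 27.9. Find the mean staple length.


Formula: Mean = sum of lengths / count
Sum = 34.8 + 36.3 + 21.8 + 32.2 + 28.2 + 36.0 + 47.1 + 27.9
Sum = 264.3 mm
Mean = 264.3 / 8 = 33.04 mm

33.04 mm


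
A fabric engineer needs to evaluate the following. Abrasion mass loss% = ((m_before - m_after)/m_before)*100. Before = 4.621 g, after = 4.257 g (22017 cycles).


Formula: Mass loss% = ((m_before - m_after) / m_before) * 100
Step 1: Mass loss = 4.621 - 4.257 = 0.364 g
Step 2: Ratio = 0.364 / 4.621 = 0.0787708
Step 3: Mass loss% = 0.0787708 * 100 = 7.87708% ≈ 7.88%

7.88%


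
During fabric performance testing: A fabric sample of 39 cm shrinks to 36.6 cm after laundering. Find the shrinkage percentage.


Formula: Shrinkage% = ((L_before - L_after) / L_before) * 100
Step 1: Shrinkage = 39 - 36.6 = 2.4 cm
Step 2: Shrinkage% = (2.4 / 39) * 100
Step 3: Shrinkage% = 0.061538 * 100 = 6.1538% ≈ 6.2%

6.2%


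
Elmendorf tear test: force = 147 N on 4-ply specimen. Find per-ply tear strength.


Formula: Per-ply strength = Total force / Number of plies
Per-ply = 147 N / 4
Per-ply = 36.75 N

36.75 N


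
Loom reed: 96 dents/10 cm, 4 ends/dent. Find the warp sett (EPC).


Formula: EPC = (dents per 10 cm * ends per dent) / 10
Step 1: Total ends per 10 cm = 96 * 4 = 384
Step 2: EPC = 384 / 10 = 38.4 ends/cm

38.4 ends/cm


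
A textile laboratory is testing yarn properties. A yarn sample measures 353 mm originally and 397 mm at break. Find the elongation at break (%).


Formula: Elongation (%) = ((L_break - L0) / L0) * 100
Step 1: Extension = 397 - 353 = 44 mm
Step 2: Elongation = (44 / 353) * 100
Step 3: Elongation = 0.124646 * 100 = 12.4646% ≈ 12.5%

12.5%


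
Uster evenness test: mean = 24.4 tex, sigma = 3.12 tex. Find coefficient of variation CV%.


Formula: CV% = (standard deviation / mean) * 100
Step 1: Ratio = 3.12 / 24.4 = 0.127869
Step 2: CV% = 0.127869 * 100 = 12.7869% ≈ 12.8%

12.8%


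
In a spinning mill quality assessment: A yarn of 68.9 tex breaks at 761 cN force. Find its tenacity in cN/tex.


Formula: Tenacity = Breaking force / Linear density
Tenacity = 761 cN / 68.9 tex
Tenacity = 11.04 cN/tex

11.04 cN/tex


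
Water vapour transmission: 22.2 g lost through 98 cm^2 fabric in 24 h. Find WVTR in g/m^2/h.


Formula: WVTR = mass_loss / (area * time)
Step 1: Convert area: 98 cm^2 = 0.0098 m^2
Step 2: WVTR = 22.2 g / (0.0098 m^2 * 24 h)
Step 3: WVTR = 22.2 / 0.2352 = 94.4 g/m^2/h

94.4 g/m^2/h


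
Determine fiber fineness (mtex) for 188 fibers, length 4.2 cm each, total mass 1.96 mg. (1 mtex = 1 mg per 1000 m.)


Formula: fineness (mtex) = mass (mg) / total length (km) = (mass_mg / total_length_m) * 1000
Step 1: Convert fiber length: 4.2 cm = 0.042 m
Step 2: Total fiber length = 188 * 0.042 = 7.896 m
Step 3: Linear density = 1.96 mg / 7.896 m = 0.2482 mg/m
Step 4: fineness = 0.2482 * 1000 = 248.2 mtex

248.2 mtex


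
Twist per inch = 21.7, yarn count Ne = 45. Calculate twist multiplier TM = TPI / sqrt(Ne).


Formula: TM = TPI / sqrt(Ne)
Step 1: sqrt(Ne) = sqrt(45) = 6.7082
Step 2: TM = 21.7 / 6.7082 = 3.23

3.23 TM


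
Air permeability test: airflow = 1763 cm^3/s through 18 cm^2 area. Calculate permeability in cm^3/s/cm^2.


Formula: Air Permeability = Airflow / Test Area
AP = 1763 cm^3/s / 18 cm^2
AP = 97.9 cm^3/s/cm^2

97.9 cm^3/s/cm^2


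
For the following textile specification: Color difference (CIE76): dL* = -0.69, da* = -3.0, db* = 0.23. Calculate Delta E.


Formula: Delta E = sqrt(dL*^2 + da*^2 + db*^2)
Step 1: dL*^2 = (-0.69)^2 = 0.4761
Step 2: da*^2 = (-3.0)^2 = 9.0
Step 3: db*^2 = 0.23^2 = 0.0529
Step 4: Sum = 0.4761 + 9.0 + 0.0529 = 9.529
Step 5: Delta E = sqrt(9.529) = 3.09

3.09 Delta E


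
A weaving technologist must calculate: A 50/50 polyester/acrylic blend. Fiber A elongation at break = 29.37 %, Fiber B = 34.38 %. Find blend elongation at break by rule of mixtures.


Formula: Blend property = (fraction_A * property_A) + (fraction_B * property_B)
Step 1: Contribution A = 50/100 * 29.37 % = 14.685 %
Step 2: Contribution B = 50/100 * 34.38 % = 17.19 %
Step 3: Blend elongation at break = 14.685 + 17.19 = 31.875 %

31.875 %


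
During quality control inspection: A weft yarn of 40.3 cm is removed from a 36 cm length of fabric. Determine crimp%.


Formula: Crimp% = ((L_yarn - L_fabric) / L_fabric) * 100
Step 1: Extension = 40.3 - 36 = 4.3 cm
Step 2: Crimp% = (4.3 / 36) * 100
Step 3: Crimp% = 0.119444 * 100 = 11.9444% ≈ 11.9%

11.9%


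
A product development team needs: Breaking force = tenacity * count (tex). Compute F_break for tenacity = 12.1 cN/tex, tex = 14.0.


Formula: Breaking force = Tenacity * Linear density
F = 12.1 cN/tex * 14.0 tex
F = 169.40 cN

169.40 cN


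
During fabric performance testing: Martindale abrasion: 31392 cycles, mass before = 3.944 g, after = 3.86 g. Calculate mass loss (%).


Formula: Mass loss% = ((m_before - m_after) / m_before) * 100
Step 1: Mass loss = 3.944 - 3.86 = 0.084 g
Step 2: Ratio = 0.084 / 3.944 = 0.0212982
Step 3: Mass loss% = 0.0212982 * 100 = 2.12982% ≈ 2.13%

2.13%


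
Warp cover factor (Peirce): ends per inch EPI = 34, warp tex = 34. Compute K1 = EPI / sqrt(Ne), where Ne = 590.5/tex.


Formula: K1 = EPI / sqrt(Ne), with Ne = 590.5 / tex_warp
Step 1: Ne = 590.5 / 34 = 17.368
Step 2: sqrt(Ne) = sqrt(17.368) = 4.1675
Step 3: K1 = 34 / 4.1675 = 8.2

8.2


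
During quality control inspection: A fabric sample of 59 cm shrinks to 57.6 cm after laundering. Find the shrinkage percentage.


Formula: Shrinkage% = ((L_before - L_after) / L_before) * 100
Step 1: Shrinkage = 59 - 57.6 = 1.4 cm
Step 2: Shrinkage% = (1.4 / 59) * 100
Step 3: Shrinkage% = 0.023729 * 100 = 2.3729% ≈ 2.4%

2.4%


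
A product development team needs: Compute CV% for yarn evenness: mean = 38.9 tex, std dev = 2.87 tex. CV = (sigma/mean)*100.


Formula: CV% = (standard deviation / mean) * 100
Step 1: Ratio = 2.87 / 38.9 = 0.073779
Step 2: CV% = 0.073779 * 100 = 7.3779% ≈ 7.4%

7.4%


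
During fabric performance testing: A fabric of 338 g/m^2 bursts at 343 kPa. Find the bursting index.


Formula: Bursting Index = Bursting Strength / Fabric GSM
BI = 343 kPa / 338 g/m^2
BI = 1.015 kPa/(g/m^2)

1.015 kPa/(g/m^2)


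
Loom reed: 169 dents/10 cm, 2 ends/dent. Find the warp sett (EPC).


Formula: EPC = (dents per 10 cm * ends per dent) / 10
Step 1: Total ends per 10 cm = 169 * 2 = 338
Step 2: EPC = 338 / 10 = 33.8 ends/cm

33.8 ends/cm


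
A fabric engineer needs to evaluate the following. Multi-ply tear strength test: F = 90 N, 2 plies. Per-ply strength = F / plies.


Formula: Per-ply strength = Total force / Number of plies
Per-ply = 90 N / 2
Per-ply = 45 N

45 N


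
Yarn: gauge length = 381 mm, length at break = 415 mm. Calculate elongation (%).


Formula: Elongation (%) = ((L_break - L0) / L0) * 100
Step 1: Extension = 415 - 381 = 34 mm
Step 2: Elongation = (34 / 381) * 100
Step 3: Elongation = 0.089239 * 100 = 8.9239% ≈ 8.9%

8.9%


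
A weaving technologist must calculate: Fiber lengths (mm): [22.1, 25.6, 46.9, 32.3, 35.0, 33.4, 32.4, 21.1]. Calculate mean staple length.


Formula: Mean = sum of lengths / count
Sum = 22.1 + 25.6 + 46.9 + 32.3 + 35.0 + 33.4 + 32.4 + 21.1
Sum = 248.8 mm
Mean = 248.8 / 8 = 31.10 mm

31.10 mm


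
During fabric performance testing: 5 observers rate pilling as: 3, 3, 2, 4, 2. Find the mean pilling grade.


Formula: Mean = sum / count
Sum = 3 + 3 + 2 + 4 + 2 = 14
Mean = 14 / 5 = 2.8

2.8


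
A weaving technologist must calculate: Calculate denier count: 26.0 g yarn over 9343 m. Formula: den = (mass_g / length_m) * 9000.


Formula: den = (mass_g / length_m) * 9000
Substituting: den = (26.0 / 9343) * 9000
Intermediate: 26.0 / 9343 = 0.00278283 g/m
den = 0.00278283 * 9000 = 25.0 denier

25.0 denier


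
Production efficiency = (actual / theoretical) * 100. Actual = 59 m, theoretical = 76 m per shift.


Formula: Efficiency% = (Actual output / Theoretical output) * 100
Efficiency% = (59 / 76) * 100
Efficiency% = 0.776316 * 100 = 77.6316% ≈ 77.6%

77.6%


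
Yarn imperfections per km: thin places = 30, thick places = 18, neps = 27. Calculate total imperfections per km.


Formula: Total = thin places + thick places + neps
Total = 30 + 18 + 27
Total = 75 imperfections/km

75 imperfections/km


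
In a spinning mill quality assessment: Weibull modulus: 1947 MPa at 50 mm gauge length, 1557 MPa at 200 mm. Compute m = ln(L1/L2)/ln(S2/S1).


Formula: m = ln(L1/L2) / ln(S2/S1)
Step 1: ln(L1/L2) = ln(50/200) = -1.38629
Step 2: S2/S1 = 1557/1947 = 0.79969
Step 3: ln(S2/S1) = ln(0.79969) = -0.22353
Step 4: m = -1.38629 / -0.22353 = 6.20

6.20 (Weibull m)


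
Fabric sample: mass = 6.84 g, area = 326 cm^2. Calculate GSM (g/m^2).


Formula: GSM = mass_g / area_m2
Step 1: Convert area: 326 cm^2 = 326 / 10000 = 0.0326 m^2
Step 2: GSM = 6.84 g / 0.0326 m^2 = 209.8 g/m^2

209.8 g/m^2


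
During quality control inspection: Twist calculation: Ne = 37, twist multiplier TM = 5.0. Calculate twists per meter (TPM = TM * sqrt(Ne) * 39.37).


Formula: TPM = TM * sqrt(Ne) * 39.37
Step 1: sqrt(Ne) = sqrt(37) = 6.0828
Step 2: TM * sqrt(Ne) = 5.0 * 6.0828 = 30.414
Step 3: TPM = 30.414 * 39.37 = 1197 twists/m

1197 twists/m


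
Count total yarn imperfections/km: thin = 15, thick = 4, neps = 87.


Formula: Total = thin places + thick places + neps
Total = 15 + 4 + 87
Total = 106 imperfections/km

106 imperfections/km


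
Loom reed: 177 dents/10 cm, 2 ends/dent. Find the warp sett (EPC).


Formula: EPC = (dents per 10 cm * ends per dent) / 10
Step 1: Total ends per 10 cm = 177 * 2 = 354
Step 2: EPC = 354 / 10 = 35.4 ends/cm

35.4 ends/cm


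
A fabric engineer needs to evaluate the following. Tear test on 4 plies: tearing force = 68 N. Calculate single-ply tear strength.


Formula: Per-ply strength = Total force / Number of plies
Per-ply = 68 N / 4
Per-ply = 17 N

17 N


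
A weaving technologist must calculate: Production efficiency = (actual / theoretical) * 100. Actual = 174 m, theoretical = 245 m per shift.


Formula: Efficiency% = (Actual output / Theoretical output) * 100
Efficiency% = (174 / 245) * 100
Efficiency% = 0.710204 * 100 = 71.0204% ≈ 71.0%

71.0%


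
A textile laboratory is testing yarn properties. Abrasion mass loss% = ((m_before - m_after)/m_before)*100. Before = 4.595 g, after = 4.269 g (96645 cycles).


Formula: Mass loss% = ((m_before - m_after) / m_before) * 100
Step 1: Mass loss = 4.595 - 4.269 = 0.326 g
Step 2: Ratio = 0.326 / 4.595 = 0.0709467
Step 3: Mass loss% = 0.0709467 * 100 = 7.09467% ≈ 7.09%

7.09%


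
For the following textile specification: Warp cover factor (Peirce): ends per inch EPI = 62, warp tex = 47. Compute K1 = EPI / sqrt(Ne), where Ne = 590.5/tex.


Formula: K1 = EPI / sqrt(Ne), with Ne = 590.5 / tex_warp
Step 1: Ne = 590.5 / 47 = 12.564
Step 2: sqrt(Ne) = sqrt(12.564) = 3.5446
Step 3: K1 = 62 / 3.5446 = 17.5

17.5


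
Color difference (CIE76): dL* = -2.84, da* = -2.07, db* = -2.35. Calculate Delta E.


Formula: Delta E = sqrt(dL*^2 + da*^2 + db*^2)
Step 1: dL*^2 = (-2.84)^2 = 8.0656
Step 2: da*^2 = (-2.07)^2 = 4.2849
Step 3: db*^2 = (-2.35)^2 = 5.5225
Step 4: Sum = 8.0656 + 4.2849 + 5.5225 = 17.873
Step 5: Delta E = sqrt(17.873) = 4.23

4.23 Delta E


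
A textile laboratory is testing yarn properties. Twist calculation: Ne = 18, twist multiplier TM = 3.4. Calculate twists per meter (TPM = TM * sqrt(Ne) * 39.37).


Formula: TPM = TM * sqrt(Ne) * 39.37
Step 1: sqrt(Ne) = sqrt(18) = 4.2426
Step 2: TM * sqrt(Ne) = 3.4 * 4.2426 = 14.4248
Step 3: TPM = 14.4248 * 39.37 = 568 twists/m

568 twists/m


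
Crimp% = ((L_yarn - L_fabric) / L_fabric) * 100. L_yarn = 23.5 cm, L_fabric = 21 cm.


Formula: Crimp% = ((L_yarn - L_fabric) / L_fabric) * 100
Step 1: Extension = 23.5 - 21 = 2.5 cm
Step 2: Crimp% = (2.5 / 21) * 100
Step 3: Crimp% = 0.119048 * 100 = 11.9048% ≈ 11.9%

11.9%


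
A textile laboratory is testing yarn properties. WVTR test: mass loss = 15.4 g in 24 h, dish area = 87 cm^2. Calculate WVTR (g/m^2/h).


Formula: WVTR = mass_loss / (area * time)
Step 1: Convert area: 87 cm^2 = 0.0087 m^2
Step 2: WVTR = 15.4 g / (0.0087 m^2 * 24 h)
Step 3: WVTR = 15.4 / 0.2088 = 73.8 g/m^2/h

73.8 g/m^2/h


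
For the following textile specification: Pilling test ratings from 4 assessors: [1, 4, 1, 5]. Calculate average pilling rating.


Formula: Mean = sum / count
Sum = 1 + 4 + 1 + 5 = 11
Mean = 11 / 4 = 2.8

2.8


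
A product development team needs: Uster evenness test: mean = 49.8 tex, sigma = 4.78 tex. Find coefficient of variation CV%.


Formula: CV% = (standard deviation / mean) * 100
Step 1: Ratio = 4.78 / 49.8 = 0.095984
Step 2: CV% = 0.095984 * 100 = 9.5984% ≈ 9.6%

9.6%


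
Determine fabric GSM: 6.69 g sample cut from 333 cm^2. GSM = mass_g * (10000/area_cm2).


Formula: GSM = mass_g / area_m2
Step 1: Convert area: 333 cm^2 = 333 / 10000 = 0.0333 m^2
Step 2: GSM = 6.69 g / 0.0333 m^2 = 200.9 g/m^2

200.9 g/m^2


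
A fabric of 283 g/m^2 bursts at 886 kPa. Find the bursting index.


Formula: Bursting Index = Bursting Strength / Fabric GSM
BI = 886 kPa / 283 g/m^2
BI = 3.131 kPa/(g/m^2)

3.131 kPa/(g/m^2)


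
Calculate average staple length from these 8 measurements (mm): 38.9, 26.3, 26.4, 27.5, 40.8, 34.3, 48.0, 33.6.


Formula: Mean = sum of lengths / count
Sum = 38.9 + 26.3 + 26.4 + 27.5 + 40.8 + 34.3 + 48.0 + 33.6
Sum = 275.8 mm
Mean = 275.8 / 8 = 34.48 mm

34.48 mm


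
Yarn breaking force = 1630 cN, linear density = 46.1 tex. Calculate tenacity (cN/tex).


Formula: Tenacity = Breaking force / Linear density
Tenacity = 1630 cN / 46.1 tex
Tenacity = 35.36 cN/tex

35.36 cN/tex


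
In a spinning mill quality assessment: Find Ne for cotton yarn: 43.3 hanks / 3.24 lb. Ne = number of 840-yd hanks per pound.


Formula: Ne = hanks / mass_lb
Substituting: Ne = 43.3 / 3.24
Ne = 13.4

13.4 Ne


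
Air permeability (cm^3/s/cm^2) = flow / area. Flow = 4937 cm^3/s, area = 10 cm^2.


Formula: Air Permeability = Airflow / Test Area
AP = 4937 cm^3/s / 10 cm^2
AP = 493.7 cm^3/s/cm^2

493.7 cm^3/s/cm^2


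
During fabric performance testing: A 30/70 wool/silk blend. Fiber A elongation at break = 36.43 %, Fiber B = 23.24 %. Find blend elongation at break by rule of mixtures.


Formula: Blend property = (fraction_A * property_A) + (fraction_B * property_B)
Step 1: Contribution A = 30/100 * 36.43 % = 10.929 %
Step 2: Contribution B = 70/100 * 23.24 % = 16.268 %
Step 3: Blend elongation at break = 10.929 + 16.268 = 27.197 %

27.197 %


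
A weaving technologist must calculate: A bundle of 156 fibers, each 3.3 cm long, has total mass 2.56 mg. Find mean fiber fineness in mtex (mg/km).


Formula: fineness (mtex) = mass (mg) / total length (km) = (mass_mg / total_length_m) * 1000
Step 1: Convert fiber length: 3.3 cm = 0.033 m
Step 2: Total fiber length = 156 * 0.033 = 5.148 m
Step 3: Linear density = 2.56 mg / 5.148 m = 0.4973 mg/m
Step 4: fineness = 0.4973 * 1000 = 497.3 mtex

497.3 mtex


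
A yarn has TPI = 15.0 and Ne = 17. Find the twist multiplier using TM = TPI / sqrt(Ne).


Formula: TM = TPI / sqrt(Ne)
Step 1: sqrt(Ne) = sqrt(17) = 4.1231
Step 2: TM = 15.0 / 4.1231 = 3.64

3.64 TM


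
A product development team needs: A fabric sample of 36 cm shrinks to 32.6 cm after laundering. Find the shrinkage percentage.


Formula: Shrinkage% = ((L_before - L_after) / L_before) * 100
Step 1: Shrinkage = 36 - 32.6 = 3.4 cm
Step 2: Shrinkage% = (3.4 / 36) * 100
Step 3: Shrinkage% = 0.094444 * 100 = 9.4444% ≈ 9.4%

9.4%


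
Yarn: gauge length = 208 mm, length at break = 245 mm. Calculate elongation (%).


Formula: Elongation (%) = ((L_break - L0) / L0) * 100
Step 1: Extension = 245 - 208 = 37 mm
Step 2: Elongation = (37 / 208) * 100
Step 3: Elongation = 0.177885 * 100 = 17.7885% ≈ 17.8%

17.8%


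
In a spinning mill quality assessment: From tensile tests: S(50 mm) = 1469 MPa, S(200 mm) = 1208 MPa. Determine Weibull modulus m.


Formula: m = ln(L1/L2) / ln(S2/S1)
Step 1: ln(L1/L2) = ln(50/200) = -1.38629
Step 2: S2/S1 = 1208/1469 = 0.82233
Step 3: ln(S2/S1) = ln(0.82233) = -0.19561
Step 4: m = -1.38629 / -0.19561 = 7.09

7.09 (Weibull m)


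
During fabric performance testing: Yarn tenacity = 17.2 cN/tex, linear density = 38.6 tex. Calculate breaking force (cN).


Formula: Breaking force = Tenacity * Linear density
F = 17.2 cN/tex * 38.6 tex
F = 663.92 cN

663.92 cN


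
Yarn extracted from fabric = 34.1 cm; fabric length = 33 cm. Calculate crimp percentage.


Formula: Crimp% = ((L_yarn - L_fabric) / L_fabric) * 100
Step 1: Extension = 34.1 - 33 = 1.1 cm
Step 2: Crimp% = (1.1 / 33) * 100
Step 3: Crimp% = 0.033333 * 100 = 3.3333% ≈ 3.3%

3.3%


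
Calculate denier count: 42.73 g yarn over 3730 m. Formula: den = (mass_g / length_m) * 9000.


Formula: den = (mass_g / length_m) * 9000
Substituting: den = (42.73 / 3730) * 9000
Intermediate: 42.73 / 3730 = 0.01145576 g/m
den = 0.01145576 * 9000 = 103.1 denier

103.1 denier


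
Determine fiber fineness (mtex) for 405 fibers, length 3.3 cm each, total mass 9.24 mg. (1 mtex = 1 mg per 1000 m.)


Formula: fineness (mtex) = mass (mg) / total length (km) = (mass_mg / total_length_m) * 1000
Step 1: Convert fiber length: 3.3 cm = 0.033 m
Step 2: Total fiber length = 405 * 0.033 = 13.365 m
Step 3: Linear density = 9.24 mg / 13.365 m = 0.6914 mg/m
Step 4: fineness = 0.6914 * 1000 = 691.4 mtex

691.4 mtex


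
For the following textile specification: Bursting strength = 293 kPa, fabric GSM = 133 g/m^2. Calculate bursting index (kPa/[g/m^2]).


Formula: Bursting Index = Bursting Strength / Fabric GSM
BI = 293 kPa / 133 g/m^2
BI = 2.203 kPa/(g/m^2)

2.203 kPa/(g/m^2)


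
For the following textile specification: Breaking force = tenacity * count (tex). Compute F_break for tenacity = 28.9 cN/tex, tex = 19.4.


Formula: Breaking force = Tenacity * Linear density
F = 28.9 cN/tex * 19.4 tex
F = 560.66 cN

560.66 cN


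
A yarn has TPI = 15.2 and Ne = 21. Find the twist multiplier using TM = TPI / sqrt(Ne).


Formula: TM = TPI / sqrt(Ne)
Step 1: sqrt(Ne) = sqrt(21) = 4.5826
Step 2: TM = 15.2 / 4.5826 = 3.32

3.32 TM


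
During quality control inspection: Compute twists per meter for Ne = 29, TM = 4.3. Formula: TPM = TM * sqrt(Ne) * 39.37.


Formula: TPM = TM * sqrt(Ne) * 39.37
Step 1: sqrt(Ne) = sqrt(29) = 5.3852
Step 2: TM * sqrt(Ne) = 4.3 * 5.3852 = 23.1564
Step 3: TPM = 23.1564 * 39.37 = 912 twists/m

912 twists/m


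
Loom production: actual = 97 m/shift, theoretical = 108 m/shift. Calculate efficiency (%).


Formula: Efficiency% = (Actual output / Theoretical output) * 100
Efficiency% = (97 / 108) * 100
Efficiency% = 0.898148 * 100 = 89.8148% ≈ 89.8%

89.8%


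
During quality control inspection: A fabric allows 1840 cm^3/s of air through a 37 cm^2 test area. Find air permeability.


Formula: Air Permeability = Airflow / Test Area
AP = 1840 cm^3/s / 37 cm^2
AP = 49.7 cm^3/s/cm^2

49.7 cm^3/s/cm^2


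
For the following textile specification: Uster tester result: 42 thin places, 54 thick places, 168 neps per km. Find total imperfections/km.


Formula: Total = thin places + thick places + neps
Total = 42 + 54 + 168
Total = 264 imperfections/km

264 imperfections/km


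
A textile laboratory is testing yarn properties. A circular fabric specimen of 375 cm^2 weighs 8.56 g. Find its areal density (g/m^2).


Formula: GSM = mass_g / area_m2
Step 1: Convert area: 375 cm^2 = 375 / 10000 = 0.0375 m^2
Step 2: GSM = 8.56 g / 0.0375 m^2 = 228.3 g/m^2

228.3 g/m^2


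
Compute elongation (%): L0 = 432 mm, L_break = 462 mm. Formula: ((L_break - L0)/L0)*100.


Formula: Elongation (%) = ((L_break - L0) / L0) * 100
Step 1: Extension = 462 - 432 = 30 mm
Step 2: Elongation = (30 / 432) * 100
Step 3: Elongation = 0.069444 * 100 = 6.9444% ≈ 6.9%

6.9%


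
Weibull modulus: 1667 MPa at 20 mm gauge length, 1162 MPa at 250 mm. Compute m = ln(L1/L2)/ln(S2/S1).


Formula: m = ln(L1/L2) / ln(S2/S1)
Step 1: ln(L1/L2) = ln(20/250) = -2.52573
Step 2: S2/S1 = 1162/1667 = 0.69706
Step 3: ln(S2/S1) = ln(0.69706) = -0.36088
Step 4: m = -2.52573 / -0.36088 = 7.00

7.00 (Weibull m)


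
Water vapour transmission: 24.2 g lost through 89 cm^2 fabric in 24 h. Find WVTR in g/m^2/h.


Formula: WVTR = mass_loss / (area * time)
Step 1: Convert area: 89 cm^2 = 0.0089 m^2
Step 2: WVTR = 24.2 g / (0.0089 m^2 * 24 h)
Step 3: WVTR = 24.2 / 0.2136 = 113.3 g/m^2/h

113.3 g/m^2/h


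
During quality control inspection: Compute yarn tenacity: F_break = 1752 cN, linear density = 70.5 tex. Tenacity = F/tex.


Formula: Tenacity = Breaking force / Linear density
Tenacity = 1752 cN / 70.5 tex
Tenacity = 24.85 cN/tex

24.85 cN/tex


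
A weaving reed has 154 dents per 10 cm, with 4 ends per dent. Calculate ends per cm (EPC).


Formula: EPC = (dents per 10 cm * ends per dent) / 10
Step 1: Total ends per 10 cm = 154 * 4 = 616
Step 2: EPC = 616 / 10 = 61.6 ends/cm

61.6 ends/cm


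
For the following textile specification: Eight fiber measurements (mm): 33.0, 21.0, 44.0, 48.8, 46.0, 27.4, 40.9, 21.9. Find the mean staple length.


Formula: Mean = sum of lengths / count
Sum = 33.0 + 21.0 + 44.0 + 48.8 + 46.0 + 27.4 + 40.9 + 21.9
Sum = 283.0 mm
Mean = 283.0 / 8 = 35.38 mm

35.38 mm


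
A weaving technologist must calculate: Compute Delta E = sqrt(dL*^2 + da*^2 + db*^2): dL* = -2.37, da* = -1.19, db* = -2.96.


Formula: Delta E = sqrt(dL*^2 + da*^2 + db*^2)
Step 1: dL*^2 = (-2.37)^2 = 5.6169
Step 2: da*^2 = (-1.19)^2 = 1.4161
Step 3: db*^2 = (-2.96)^2 = 8.7616
Step 4: Sum = 5.6169 + 1.4161 + 8.7616 = 15.7946
Step 5: Delta E = sqrt(15.7946) = 3.97

3.97 Delta E


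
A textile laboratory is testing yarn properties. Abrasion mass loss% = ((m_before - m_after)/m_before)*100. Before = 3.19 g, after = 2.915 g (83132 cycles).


Formula: Mass loss% = ((m_before - m_after) / m_before) * 100
Step 1: Mass loss = 3.19 - 2.915 = 0.275 g
Step 2: Ratio = 0.275 / 3.19 = 0.0862069
Step 3: Mass loss% = 0.0862069 * 100 = 8.62069% ≈ 8.62%

8.62%


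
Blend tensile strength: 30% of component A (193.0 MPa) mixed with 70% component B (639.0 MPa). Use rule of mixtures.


Formula: Blend property = (fraction_A * property_A) + (fraction_B * property_B)
Step 1: Contribution A = 30/100 * 193.0 MPa = 57.9 MPa
Step 2: Contribution B = 70/100 * 639.0 MPa = 447.3 MPa
Step 3: Blend tensile strength = 57.9 + 447.3 = 505.2 MPa

505.2 MPa


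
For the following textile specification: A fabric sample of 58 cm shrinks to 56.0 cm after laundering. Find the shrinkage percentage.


Formula: Shrinkage% = ((L_before - L_after) / L_before) * 100
Step 1: Shrinkage = 58 - 56.0 = 2.0 cm
Step 2: Shrinkage% = (2.0 / 58) * 100
Step 3: Shrinkage% = 0.034483 * 100 = 3.4483% ≈ 3.4%

3.4%


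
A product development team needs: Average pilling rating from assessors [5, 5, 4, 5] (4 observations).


Formula: Mean = sum / count
Sum = 5 + 5 + 4 + 5 = 19
Mean = 19 / 4 = 4.8

4.8


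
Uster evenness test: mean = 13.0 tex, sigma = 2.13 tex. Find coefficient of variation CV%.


Formula: CV% = (standard deviation / mean) * 100
Step 1: Ratio = 2.13 / 13.0 = 0.163846
Step 2: CV% = 0.163846 * 100 = 16.3846% ≈ 16.4%

16.4%


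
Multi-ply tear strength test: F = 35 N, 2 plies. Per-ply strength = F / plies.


Formula: Per-ply strength = Total force / Number of plies
Per-ply = 35 N / 2
Per-ply = 17.5 N

17.5 N


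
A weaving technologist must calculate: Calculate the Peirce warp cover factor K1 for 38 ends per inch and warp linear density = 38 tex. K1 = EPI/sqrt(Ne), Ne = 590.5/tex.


Formula: K1 = EPI / sqrt(Ne), with Ne = 590.5 / tex_warp
Step 1: Ne = 590.5 / 38 = 15.539
Step 2: sqrt(Ne) = sqrt(15.539) = 3.942
Step 3: K1 = 38 / 3.942 = 9.6

9.6


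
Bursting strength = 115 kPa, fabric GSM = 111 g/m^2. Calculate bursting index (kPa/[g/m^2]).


Formula: Bursting Index = Bursting Strength / Fabric GSM
BI = 115 kPa / 111 g/m^2
BI = 1.036 kPa/(g/m^2)

1.036 kPa/(g/m^2)


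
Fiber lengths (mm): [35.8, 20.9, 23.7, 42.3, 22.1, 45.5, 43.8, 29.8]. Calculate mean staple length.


Formula: Mean = sum of lengths / count
Sum = 35.8 + 20.9 + 23.7 + 42.3 + 22.1 + 45.5 + 43.8 + 29.8
Sum = 263.9 mm
Mean = 263.9 / 8 = 32.99 mm

32.99 mm


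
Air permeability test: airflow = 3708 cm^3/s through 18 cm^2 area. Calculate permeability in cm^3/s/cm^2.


Formula: Air Permeability = Airflow / Test Area
AP = 3708 cm^3/s / 18 cm^2
AP = 206.0 cm^3/s/cm^2

206.0 cm^3/s/cm^2


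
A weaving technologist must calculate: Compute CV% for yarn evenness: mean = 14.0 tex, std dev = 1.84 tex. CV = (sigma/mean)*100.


Formula: CV% = (standard deviation / mean) * 100
Step 1: Ratio = 1.84 / 14.0 = 0.131429
Step 2: CV% = 0.131429 * 100 = 13.1429% ≈ 13.1%

13.1%


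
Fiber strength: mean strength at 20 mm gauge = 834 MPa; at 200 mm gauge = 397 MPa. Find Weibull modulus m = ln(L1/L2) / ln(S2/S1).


Formula: m = ln(L1/L2) / ln(S2/S1)
Step 1: ln(L1/L2) = ln(20/200) = -2.30259
Step 2: S2/S1 = 397/834 = 0.47602
Step 3: ln(S2/S1) = ln(0.47602) = -0.74230
Step 4: m = -2.30259 / -0.74230 = 3.10

3.10 (Weibull m)


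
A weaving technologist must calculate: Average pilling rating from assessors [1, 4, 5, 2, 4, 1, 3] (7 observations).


Formula: Mean = sum / count
Sum = 1 + 4 + 5 + 2 + 4 + 1 + 3 = 20
Mean = 20 / 7 = 2.9

2.9


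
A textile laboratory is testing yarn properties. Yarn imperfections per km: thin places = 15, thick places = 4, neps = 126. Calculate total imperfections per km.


Formula: Total = thin places + thick places + neps
Total = 15 + 4 + 126
Total = 145 imperfections/km

145 imperfections/km


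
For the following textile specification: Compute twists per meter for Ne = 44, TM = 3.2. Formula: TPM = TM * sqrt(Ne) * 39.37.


Formula: TPM = TM * sqrt(Ne) * 39.37
Step 1: sqrt(Ne) = sqrt(44) = 6.6332
Step 2: TM * sqrt(Ne) = 3.2 * 6.6332 = 21.2262
Step 3: TPM = 21.2262 * 39.37 = 836 twists/m

836 twists/m


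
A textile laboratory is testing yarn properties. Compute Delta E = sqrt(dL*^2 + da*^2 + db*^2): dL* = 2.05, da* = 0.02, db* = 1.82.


Formula: Delta E = sqrt(dL*^2 + da*^2 + db*^2)
Step 1: dL*^2 = 2.05^2 = 4.2025
Step 2: da*^2 = 0.02^2 = 0.0004
Step 3: db*^2 = 1.82^2 = 3.3124
Step 4: Sum = 4.2025 + 0.0004 + 3.3124 = 7.5153
Step 5: Delta E = sqrt(7.5153) = 2.74

2.74 Delta E


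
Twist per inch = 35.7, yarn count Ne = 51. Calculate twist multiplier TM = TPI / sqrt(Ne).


Formula: TM = TPI / sqrt(Ne)
Step 1: sqrt(Ne) = sqrt(51) = 7.1414
Step 2: TM = 35.7 / 7.1414 = 5.00

5.00 TM


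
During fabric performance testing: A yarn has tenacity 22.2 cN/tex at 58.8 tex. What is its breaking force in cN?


Formula: Breaking force = Tenacity * Linear density
F = 22.2 cN/tex * 58.8 tex
F = 1305.36 cN

1305.36 cN


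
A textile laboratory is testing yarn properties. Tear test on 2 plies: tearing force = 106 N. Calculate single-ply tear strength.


Formula: Per-ply strength = Total force / Number of plies
Per-ply = 106 N / 2
Per-ply = 53 N

53 N


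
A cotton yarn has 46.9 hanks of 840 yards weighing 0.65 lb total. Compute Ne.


Formula: Ne = hanks / mass_lb
Substituting: Ne = 46.9 / 0.65
Ne = 72.2

72.2 Ne


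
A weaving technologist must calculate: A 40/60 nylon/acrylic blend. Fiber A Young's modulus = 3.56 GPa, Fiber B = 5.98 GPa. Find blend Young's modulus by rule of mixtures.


Formula: Blend property = (fraction_A * property_A) + (fraction_B * property_B)
Step 1: Contribution A = 40/100 * 3.56 GPa = 1.424 GPa
Step 2: Contribution B = 60/100 * 5.98 GPa = 3.588 GPa
Step 3: Blend Young's modulus = 1.424 + 3.588 = 5.012 GPa

5.012 GPa


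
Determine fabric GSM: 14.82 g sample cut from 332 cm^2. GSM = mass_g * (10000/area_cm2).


Formula: GSM = mass_g / area_m2
Step 1: Convert area: 332 cm^2 = 332 / 10000 = 0.0332 m^2
Step 2: GSM = 14.82 g / 0.0332 m^2 = 446.4 g/m^2

446.4 g/m^2


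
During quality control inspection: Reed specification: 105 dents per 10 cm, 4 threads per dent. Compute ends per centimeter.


Formula: EPC = (dents per 10 cm * ends per dent) / 10
Step 1: Total ends per 10 cm = 105 * 4 = 420
Step 2: EPC = 420 / 10 = 42.0 ends/cm

42.0 ends/cm


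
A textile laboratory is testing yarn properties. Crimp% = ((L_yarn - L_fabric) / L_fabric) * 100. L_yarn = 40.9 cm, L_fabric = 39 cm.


Formula: Crimp% = ((L_yarn - L_fabric) / L_fabric) * 100
Step 1: Extension = 40.9 - 39 = 1.9 cm
Step 2: Crimp% = (1.9 / 39) * 100
Step 3: Crimp% = 0.048718 * 100 = 4.8718% ≈ 4.9%

4.9%


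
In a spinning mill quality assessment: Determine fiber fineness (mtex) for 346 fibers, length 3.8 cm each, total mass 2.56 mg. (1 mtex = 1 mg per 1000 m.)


Formula: fineness (mtex) = mass (mg) / total length (km) = (mass_mg / total_length_m) * 1000
Step 1: Convert fiber length: 3.8 cm = 0.038 m
Step 2: Total fiber length = 346 * 0.038 = 13.148 m
Step 3: Linear density = 2.56 mg / 13.148 m = 0.1947 mg/m
Step 4: fineness = 0.1947 * 1000 = 194.7 mtex

194.7 mtex


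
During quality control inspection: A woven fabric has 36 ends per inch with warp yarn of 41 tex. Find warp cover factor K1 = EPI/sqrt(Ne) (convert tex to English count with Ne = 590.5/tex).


Formula: K1 = EPI / sqrt(Ne), with Ne = 590.5 / tex_warp
Step 1: Ne = 590.5 / 41 = 14.402
Step 2: sqrt(Ne) = sqrt(14.402) = 3.795
Step 3: K1 = 36 / 3.795 = 9.5

9.5


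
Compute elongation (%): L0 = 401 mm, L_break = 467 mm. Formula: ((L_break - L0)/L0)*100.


Formula: Elongation (%) = ((L_break - L0) / L0) * 100
Step 1: Extension = 467 - 401 = 66 mm
Step 2: Elongation = (66 / 401) * 100
Step 3: Elongation = 0.164589 * 100 = 16.4589% ≈ 16.5%

16.5%


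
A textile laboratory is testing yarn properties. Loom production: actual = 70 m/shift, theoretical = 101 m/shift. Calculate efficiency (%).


Formula: Efficiency% = (Actual output / Theoretical output) * 100
Efficiency% = (70 / 101) * 100
Efficiency% = 0.693069 * 100 = 69.3069% ≈ 69.3%

69.3%


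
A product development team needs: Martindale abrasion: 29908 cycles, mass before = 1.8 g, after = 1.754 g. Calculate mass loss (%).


Formula: Mass loss% = ((m_before - m_after) / m_before) * 100
Step 1: Mass loss = 1.8 - 1.754 = 0.046 g
Step 2: Ratio = 0.046 / 1.8 = 0.0255556
Step 3: Mass loss% = 0.0255556 * 100 = 2.55556% ≈ 2.56%

2.56%


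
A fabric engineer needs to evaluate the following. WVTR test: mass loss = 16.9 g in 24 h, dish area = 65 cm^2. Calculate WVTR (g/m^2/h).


Formula: WVTR = mass_loss / (area * time)
Step 1: Convert area: 65 cm^2 = 0.0065 m^2
Step 2: WVTR = 16.9 g / (0.0065 m^2 * 24 h)
Step 3: WVTR = 16.9 / 0.156 = 108.3 g/m^2/h

108.3 g/m^2/h


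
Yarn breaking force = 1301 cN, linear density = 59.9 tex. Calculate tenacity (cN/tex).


Formula: Tenacity = Breaking force / Linear density
Tenacity = 1301 cN / 59.9 tex
Tenacity = 21.72 cN/tex

21.72 cN/tex


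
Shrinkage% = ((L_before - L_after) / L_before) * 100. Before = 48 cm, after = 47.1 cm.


Formula: Shrinkage% = ((L_before - L_after) / L_before) * 100
Step 1: Shrinkage = 48 - 47.1 = 0.9 cm
Step 2: Shrinkage% = (0.9 / 48) * 100
Step 3: Shrinkage% = 0.01875 * 100 = 1.875% ≈ 1.9%

1.9%


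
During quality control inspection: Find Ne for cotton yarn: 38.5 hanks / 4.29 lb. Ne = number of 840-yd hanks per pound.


Formula: Ne = hanks / mass_lb
Substituting: Ne = 38.5 / 4.29
Ne = 9.0

9.0 Ne


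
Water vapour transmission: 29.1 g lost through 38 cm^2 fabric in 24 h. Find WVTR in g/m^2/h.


Formula: WVTR = mass_loss / (area * time)
Step 1: Convert area: 38 cm^2 = 0.0038 m^2
Step 2: WVTR = 29.1 g / (0.0038 m^2 * 24 h)
Step 3: WVTR = 29.1 / 0.0912 = 319.1 g/m^2/h

319.1 g/m^2/h


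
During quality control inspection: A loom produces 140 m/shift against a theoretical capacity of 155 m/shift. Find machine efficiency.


Formula: Efficiency% = (Actual output / Theoretical output) * 100
Efficiency% = (140 / 155) * 100
Efficiency% = 0.903226 * 100 = 90.3226% ≈ 90.3%

90.3%


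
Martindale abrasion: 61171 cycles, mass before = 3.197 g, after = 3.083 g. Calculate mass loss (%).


Formula: Mass loss% = ((m_before - m_after) / m_before) * 100
Step 1: Mass loss = 3.197 - 3.083 = 0.114 g
Step 2: Ratio = 0.114 / 3.197 = 0.0356584
Step 3: Mass loss% = 0.0356584 * 100 = 3.56584% ≈ 3.57%

3.57%


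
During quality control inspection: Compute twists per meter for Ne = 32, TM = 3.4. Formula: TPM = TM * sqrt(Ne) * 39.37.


Formula: TPM = TM * sqrt(Ne) * 39.37
Step 1: sqrt(Ne) = sqrt(32) = 5.6569
Step 2: TM * sqrt(Ne) = 3.4 * 5.6569 = 19.2335
Step 3: TPM = 19.2335 * 39.37 = 757 twists/m

757 twists/m


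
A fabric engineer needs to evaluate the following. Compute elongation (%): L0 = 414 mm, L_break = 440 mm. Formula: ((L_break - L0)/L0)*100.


Formula: Elongation (%) = ((L_break - L0) / L0) * 100
Step 1: Extension = 440 - 414 = 26 mm
Step 2: Elongation = (26 / 414) * 100
Step 3: Elongation = 0.062802 * 100 = 6.2802% ≈ 6.3%

6.3%


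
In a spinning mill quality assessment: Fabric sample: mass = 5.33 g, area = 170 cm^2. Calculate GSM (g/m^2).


Formula: GSM = mass_g / area_m2
Step 1: Convert area: 170 cm^2 = 170 / 10000 = 0.017 m^2
Step 2: GSM = 5.33 g / 0.017 m^2 = 313.5 g/m^2

313.5 g/m^2


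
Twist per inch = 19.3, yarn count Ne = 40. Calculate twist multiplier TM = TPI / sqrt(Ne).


Formula: TM = TPI / sqrt(Ne)
Step 1: sqrt(Ne) = sqrt(40) = 6.3246
Step 2: TM = 19.3 / 6.3246 = 3.05

3.05 TM


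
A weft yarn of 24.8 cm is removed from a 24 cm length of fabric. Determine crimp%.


Formula: Crimp% = ((L_yarn - L_fabric) / L_fabric) * 100
Step 1: Extension = 24.8 - 24 = 0.8 cm
Step 2: Crimp% = (0.8 / 24) * 100
Step 3: Crimp% = 0.033333 * 100 = 3.3333% ≈ 3.3%

3.3%


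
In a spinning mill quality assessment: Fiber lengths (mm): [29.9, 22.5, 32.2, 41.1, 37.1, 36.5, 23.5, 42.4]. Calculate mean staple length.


Formula: Mean = sum of lengths / count
Sum = 29.9 + 22.5 + 32.2 + 41.1 + 37.1 + 36.5 + 23.5 + 42.4
Sum = 265.2 mm
Mean = 265.2 / 8 = 33.15 mm

33.15 mm


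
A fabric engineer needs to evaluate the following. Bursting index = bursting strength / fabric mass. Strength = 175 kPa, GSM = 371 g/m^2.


Formula: Bursting Index = Bursting Strength / Fabric GSM
BI = 175 kPa / 371 g/m^2
BI = 0.472 kPa/(g/m^2)

0.472 kPa/(g/m^2)


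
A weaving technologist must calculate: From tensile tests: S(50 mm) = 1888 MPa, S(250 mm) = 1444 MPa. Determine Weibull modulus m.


Formula: m = ln(L1/L2) / ln(S2/S1)
Step 1: ln(L1/L2) = ln(50/250) = -1.60944
Step 2: S2/S1 = 1444/1888 = 0.76483
Step 3: ln(S2/S1) = ln(0.76483) = -0.26810
Step 4: m = -1.60944 / -0.26810 = 6.00

6.00 (Weibull m)


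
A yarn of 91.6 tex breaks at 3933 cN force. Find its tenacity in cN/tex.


Formula: Tenacity = Breaking force / Linear density
Tenacity = 3933 cN / 91.6 tex
Tenacity = 42.94 cN/tex

42.94 cN/tex


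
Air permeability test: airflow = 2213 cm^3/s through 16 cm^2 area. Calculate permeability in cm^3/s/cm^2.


Formula: Air Permeability = Airflow / Test Area
AP = 2213 cm^3/s / 16 cm^2
AP = 138.3 cm^3/s/cm^2

138.3 cm^3/s/cm^2


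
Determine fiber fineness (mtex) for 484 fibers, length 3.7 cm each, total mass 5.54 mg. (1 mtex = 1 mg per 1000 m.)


Formula: fineness (mtex) = mass (mg) / total length (km) = (mass_mg / total_length_m) * 1000
Step 1: Convert fiber length: 3.7 cm = 0.037 m
Step 2: Total fiber length = 484 * 0.037 = 17.908 m
Step 3: Linear density = 5.54 mg / 17.908 m = 0.3094 mg/m
Step 4: fineness = 0.3094 * 1000 = 309.4 mtex

309.4 mtex


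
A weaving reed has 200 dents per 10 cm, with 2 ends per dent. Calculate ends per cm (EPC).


Formula: EPC = (dents per 10 cm * ends per dent) / 10
Step 1: Total ends per 10 cm = 200 * 2 = 400
Step 2: EPC = 400 / 10 = 40.0 ends/cm

40.0 ends/cm


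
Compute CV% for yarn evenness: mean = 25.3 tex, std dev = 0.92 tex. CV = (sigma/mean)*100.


Formula: CV% = (standard deviation / mean) * 100
Step 1: Ratio = 0.92 / 25.3 = 0.036364
Step 2: CV% = 0.036364 * 100 = 3.6364% ≈ 3.6%

3.6%


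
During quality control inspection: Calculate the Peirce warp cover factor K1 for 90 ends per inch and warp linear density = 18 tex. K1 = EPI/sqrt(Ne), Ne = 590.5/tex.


Formula: K1 = EPI / sqrt(Ne), with Ne = 590.5 / tex_warp
Step 1: Ne = 590.5 / 18 = 32.806
Step 2: sqrt(Ne) = sqrt(32.806) = 5.7277
Step 3: K1 = 90 / 5.7277 = 15.7

15.7


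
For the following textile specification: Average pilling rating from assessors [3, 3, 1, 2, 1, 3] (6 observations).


Formula: Mean = sum / count
Sum = 3 + 3 + 1 + 2 + 1 + 3 = 13
Mean = 13 / 6 = 2.2

2.2


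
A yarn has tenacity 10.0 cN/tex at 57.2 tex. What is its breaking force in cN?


Formula: Breaking force = Tenacity * Linear density
F = 10.0 cN/tex * 57.2 tex
F = 572.00 cN

572.00 cN


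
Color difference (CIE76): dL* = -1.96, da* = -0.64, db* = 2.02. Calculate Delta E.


Formula: Delta E = sqrt(dL*^2 + da*^2 + db*^2)
Step 1: dL*^2 = (-1.96)^2 = 3.8416
Step 2: da*^2 = (-0.64)^2 = 0.4096
Step 3: db*^2 = 2.02^2 = 4.0804
Step 4: Sum = 3.8416 + 0.4096 + 4.0804 = 8.3316
Step 5: Delta E = sqrt(8.3316) = 2.89

2.89 Delta E


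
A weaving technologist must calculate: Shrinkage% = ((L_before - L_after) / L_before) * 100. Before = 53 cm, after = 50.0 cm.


Formula: Shrinkage% = ((L_before - L_after) / L_before) * 100
Step 1: Shrinkage = 53 - 50.0 = 3.0 cm
Step 2: Shrinkage% = (3.0 / 53) * 100
Step 3: Shrinkage% = 0.056604 * 100 = 5.6604% ≈ 5.7%

5.7%


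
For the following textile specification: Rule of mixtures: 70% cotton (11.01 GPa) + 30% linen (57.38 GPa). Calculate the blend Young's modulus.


Formula: Blend property = (fraction_A * property_A) + (fraction_B * property_B)
Step 1: Contribution A = 70/100 * 11.01 GPa = 7.707 GPa
Step 2: Contribution B = 30/100 * 57.38 GPa = 17.214 GPa
Step 3: Blend Young's modulus = 7.707 + 17.214 = 24.921 GPa

24.921 GPa
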